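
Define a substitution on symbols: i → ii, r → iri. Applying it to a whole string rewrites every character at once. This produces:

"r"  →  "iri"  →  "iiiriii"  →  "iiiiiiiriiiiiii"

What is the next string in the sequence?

Rewriting the 15 symbols of iiiiiiiriiiiiii one by one yields ii ii ii ii ii ii ii iri ii ii ii ii ii ii ii; concatenated:

iiiiiiiiiiiiiiiriiiiiiiiiiiiiii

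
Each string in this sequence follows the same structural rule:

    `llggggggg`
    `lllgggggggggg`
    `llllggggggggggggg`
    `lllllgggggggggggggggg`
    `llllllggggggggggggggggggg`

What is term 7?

llllllllggggggggggggggggggggggggg

The n-th term is n l's then 3n+1 g's, where the shown terms are n = 2, 3, 4, 5, 6.
At n = 8 the blocks have lengths 8, 25.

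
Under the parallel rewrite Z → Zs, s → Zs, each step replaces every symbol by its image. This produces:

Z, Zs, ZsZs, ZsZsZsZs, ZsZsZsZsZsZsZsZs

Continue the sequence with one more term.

ZsZsZsZsZsZsZsZsZsZsZsZsZsZsZsZs

Replace each of the 16 characters of ZsZsZsZsZsZsZsZs in place — Zs Zs Zs Zs Zs Zs Zs Zs Zs Zs Zs Zs Zs Zs Zs Zs — and concatenate.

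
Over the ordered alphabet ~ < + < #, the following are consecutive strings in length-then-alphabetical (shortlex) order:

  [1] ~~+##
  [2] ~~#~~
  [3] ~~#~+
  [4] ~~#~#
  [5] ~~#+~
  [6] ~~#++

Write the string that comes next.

Treat ~~#++ as a base-3 numeral over the given alphabet and add one, carrying through any trailing #'s.

~~#+#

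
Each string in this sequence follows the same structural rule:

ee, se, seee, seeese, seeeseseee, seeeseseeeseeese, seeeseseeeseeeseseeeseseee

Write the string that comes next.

Each term (from the third on) is the previous term followed by the one before it: term 3 = se·ee = seee.
Continuing: seeeseseeeseeeseseeeseseee · seeeseseeeseeese gives term 8.

seeeseseeeseeeseseeeseseeeseeeseseeeseeese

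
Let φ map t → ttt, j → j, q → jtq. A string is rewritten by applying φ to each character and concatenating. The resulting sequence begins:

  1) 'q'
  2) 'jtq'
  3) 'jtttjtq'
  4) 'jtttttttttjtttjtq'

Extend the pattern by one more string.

jtttttttttttttttttttttttttttjtttttttttjtttjtq

Replace each of the 17 characters of jtttttttttjtttjtq in place — j ttt ttt ttt ttt ttt ttt ttt ttt ttt j ttt ttt ttt j ttt jtq — and concatenate.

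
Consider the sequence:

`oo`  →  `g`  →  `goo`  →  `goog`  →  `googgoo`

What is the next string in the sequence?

Each term (from the third on) is the previous term followed by the one before it: term 3 = g·oo = goo.
The next term joins googgoo and goog.

googgoogoog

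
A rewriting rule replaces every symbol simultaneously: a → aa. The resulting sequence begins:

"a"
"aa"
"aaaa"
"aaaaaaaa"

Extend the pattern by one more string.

aaaaaaaaaaaaaaaa

Apply φ to aaaaaaaa symbol by symbol: a→aa, a→aa, a→aa, a→aa, a→aa, a→aa, a→aa, a→aa; joined: aa aa aa aa aa aa aa aa.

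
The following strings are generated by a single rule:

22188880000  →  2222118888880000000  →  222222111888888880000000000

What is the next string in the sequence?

Reading off run lengths: 2 runs 2, 4, 6; 1 runs 1, 2, 3; 8 runs 4, 6, 8; 0 runs 4, 7, 10 — each is linear in n (n = 1, 2, …).
Setting n = 4 gives 8, 4, 10, 13 characters in each block.

22222222111188888888880000000000000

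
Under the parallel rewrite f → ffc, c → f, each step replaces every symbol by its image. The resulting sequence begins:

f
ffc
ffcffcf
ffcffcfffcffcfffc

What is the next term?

Rewriting the 17 symbols of ffcffcfffcffcfffc one by one yields ffc ffc f ffc ffc f ffc ffc ffc f ffc ffc f ffc ffc ffc f; concatenated:

ffcffcfffcffcfffcffcffcfffcffcfffcffcffcf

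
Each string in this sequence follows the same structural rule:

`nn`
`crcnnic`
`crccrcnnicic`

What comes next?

s(k+1) = crc·s(k)·ic, so each term gains crc as a prefix and ic as a suffix.
One more step from crccrcnnicic gives the answer.

crccrccrcnnicicic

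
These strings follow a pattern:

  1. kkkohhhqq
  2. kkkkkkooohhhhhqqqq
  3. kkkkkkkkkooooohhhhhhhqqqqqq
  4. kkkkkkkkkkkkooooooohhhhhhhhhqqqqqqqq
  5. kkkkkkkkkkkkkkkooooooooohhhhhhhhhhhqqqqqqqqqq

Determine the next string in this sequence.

kkkkkkkkkkkkkkkkkkooooooooooohhhhhhhhhhhhhqqqqqqqqqqqq

Term n consists of 3n k's, followed by 2n-1 o's, followed by 2n+1 h's, followed by 2n q's (n = 1, 2, …).
At n = 6 the blocks have lengths 18, 11, 13, 12.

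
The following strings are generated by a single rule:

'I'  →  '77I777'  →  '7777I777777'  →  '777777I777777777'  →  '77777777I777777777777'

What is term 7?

Each term wraps the previous one in 77 on the left and 777 on the right.
From 77777777I777777777777, 2 further steps: 77777777I777777777777 → 7777777777I777777777777777 → (answer).

777777777777I777777777777777777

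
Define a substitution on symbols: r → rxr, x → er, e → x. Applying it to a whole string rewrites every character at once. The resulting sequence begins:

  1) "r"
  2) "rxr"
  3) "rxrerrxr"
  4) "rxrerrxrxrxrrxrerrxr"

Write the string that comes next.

φ(rxrerrxrxrxrrxrerrxr) expands symbol-by-symbol to rxr er rxr x rxr rxr er rxr er rxr er rxr rxr er rxr x rxr rxr er rxr; joining the 20 pieces gives the next term.

rxrerrxrxrxrrxrerrxrerrxrerrxrrxrerrxrxrxrrxrerrxr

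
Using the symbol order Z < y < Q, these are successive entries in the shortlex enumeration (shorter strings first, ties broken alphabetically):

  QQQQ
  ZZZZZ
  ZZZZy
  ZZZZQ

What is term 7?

ZZZyQ

Continuing the enumeration 3 steps past ZZZZQ: ZZZZQ → ZZZyZ → ZZZyy → (answer).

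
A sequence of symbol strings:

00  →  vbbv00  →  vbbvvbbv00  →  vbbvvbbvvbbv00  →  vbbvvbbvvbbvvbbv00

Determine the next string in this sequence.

The strings grow by a fixed prefix vbbv each time.
So the next term is vbbv·vbbvvbbvvbbvvbbv00.

vbbvvbbvvbbvvbbvvbbv00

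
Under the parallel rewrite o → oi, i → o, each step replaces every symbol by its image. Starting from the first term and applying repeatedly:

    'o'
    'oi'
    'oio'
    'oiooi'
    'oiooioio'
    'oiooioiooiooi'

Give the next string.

Rewriting the 13 symbols of oiooioiooiooi one by one yields oi o oi oi o oi o oi oi o oi oi o; concatenated:

oiooioiooiooioiooioio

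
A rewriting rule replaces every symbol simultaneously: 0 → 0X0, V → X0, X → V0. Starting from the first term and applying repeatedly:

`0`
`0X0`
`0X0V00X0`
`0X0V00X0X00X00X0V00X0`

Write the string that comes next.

Replace each of the 21 characters of 0X0V00X0X00X00X0V00X0 in place — 0X0 V0 0X0 X0 0X0 0X0 V0 0X0 V0 0X0 0X0 V0 0X0 0X0 V0 0X0 X0 0X0 0X0 V0 0X0 — and concatenate.

0X0V00X0X00X00X0V00X0V00X00X0V00X00X0V00X0X00X00X0V00X0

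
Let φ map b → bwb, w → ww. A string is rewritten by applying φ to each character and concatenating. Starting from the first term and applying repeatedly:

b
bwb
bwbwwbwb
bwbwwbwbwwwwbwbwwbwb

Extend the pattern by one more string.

bwbwwbwbwwwwbwbwwbwbwwwwwwwwbwbwwbwbwwwwbwbwwbwb

Replace each of the 20 characters of bwbwwbwbwwwwbwbwwbwb in place — bwb ww bwb ww ww bwb ww bwb ww ww ww ww bwb ww bwb ww ww bwb ww bwb — and concatenate.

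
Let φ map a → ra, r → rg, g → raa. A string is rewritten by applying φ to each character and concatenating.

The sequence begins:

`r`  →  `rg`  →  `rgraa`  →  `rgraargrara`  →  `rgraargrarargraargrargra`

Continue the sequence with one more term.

Rewriting the 24 symbols of rgraargrarargraargrargra one by one yields rg raa rg ra ra rg raa rg ra rg ra rg raa rg ra ra rg raa rg ra rg raa rg ra; concatenated:

rgraargrarargraargrargrargraargrarargraargrargraargra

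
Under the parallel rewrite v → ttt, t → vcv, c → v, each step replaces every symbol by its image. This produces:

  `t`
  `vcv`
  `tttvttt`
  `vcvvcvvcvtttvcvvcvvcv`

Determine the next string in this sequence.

Replace each of the 21 characters of vcvvcvvcvtttvcvvcvvcv in place — ttt v ttt ttt v ttt ttt v ttt vcv vcv vcv ttt v ttt ttt v ttt ttt v ttt — and concatenate.

tttvttttttvttttttvtttvcvvcvvcvtttvttttttvttttttvttt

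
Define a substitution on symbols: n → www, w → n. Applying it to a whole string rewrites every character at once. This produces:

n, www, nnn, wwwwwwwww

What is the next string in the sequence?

Expanding wwwwwwwww: w→n, w→n, w→n, w→n, w→n, w→n, w→n, w→n, w→n. Concatenated: n n n n n n n n n.

nnnnnnnnn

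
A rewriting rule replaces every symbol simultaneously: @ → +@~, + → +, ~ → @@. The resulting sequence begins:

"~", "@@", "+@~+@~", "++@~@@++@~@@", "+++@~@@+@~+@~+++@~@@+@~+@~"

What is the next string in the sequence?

Rewriting the 26 symbols of +++@~@@+@~+@~+++@~@@+@~+@~ one by one yields + + + +@~ @@ +@~ +@~ + +@~ @@ + +@~ @@ + + + +@~ @@ +@~ +@~ + +@~ @@ + +@~ @@; concatenated:

++++@~@@+@~+@~++@~@@++@~@@++++@~@@+@~+@~++@~@@++@~@@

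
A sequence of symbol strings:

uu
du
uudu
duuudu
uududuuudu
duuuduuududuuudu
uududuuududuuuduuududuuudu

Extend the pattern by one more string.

Each term (from the third on) is the two preceding terms concatenated in order: term 3 = uu·du = uudu.
Continuing: duuuduuududuuudu · uududuuududuuuduuududuuudu gives term 8.

duuuduuududuuuduuududuuududuuuduuududuuudu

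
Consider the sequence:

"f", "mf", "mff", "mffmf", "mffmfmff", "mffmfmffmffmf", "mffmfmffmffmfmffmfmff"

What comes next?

mffmfmffmffmfmffmfmffmffmfmffmffmf

Each term (from the third on) is the previous term followed by the one before it: term 3 = mf·f = mff.
So term 8 is mffmfmffmffmfmffmfmff·mffmfmffmffmf.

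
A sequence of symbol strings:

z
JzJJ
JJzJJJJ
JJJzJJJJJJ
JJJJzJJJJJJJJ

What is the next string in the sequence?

s(k+1) = J·s(k)·JJ, so each term gains J as a prefix and JJ as a suffix.
So the next term is J·JJJJzJJJJJJJJ·JJ.

JJJJJzJJJJJJJJJJ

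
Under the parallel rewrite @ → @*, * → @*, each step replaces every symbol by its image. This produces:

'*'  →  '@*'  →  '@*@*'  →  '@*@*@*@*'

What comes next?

@*@*@*@*@*@*@*@*

Rewriting each symbol of @*@*@*@*: @→@*, *→@*, @→@*, *→@*, @→@*, *→@*, @→@*, *→@*, which concatenates to @* @* @* @* @* @* @* @*.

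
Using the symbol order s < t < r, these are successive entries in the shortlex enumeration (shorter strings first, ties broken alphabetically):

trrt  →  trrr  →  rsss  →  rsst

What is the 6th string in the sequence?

Stepping forward 2 times from rsst: rsst → rssr, then the target.

rsts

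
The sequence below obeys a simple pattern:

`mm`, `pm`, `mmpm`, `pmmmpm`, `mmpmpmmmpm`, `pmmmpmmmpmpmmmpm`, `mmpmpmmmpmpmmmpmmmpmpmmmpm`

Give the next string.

pmmmpmmmpmpmmmpmmmpmpmmmpmpmmmpmmmpmpmmmpm

Each term (from the third on) is the two preceding terms concatenated in order: term 3 = mm·pm = mmpm.
Continuing: pmmmpmmmpmpmmmpm · mmpmpmmmpmpmmmpmmmpmpmmmpm gives term 8.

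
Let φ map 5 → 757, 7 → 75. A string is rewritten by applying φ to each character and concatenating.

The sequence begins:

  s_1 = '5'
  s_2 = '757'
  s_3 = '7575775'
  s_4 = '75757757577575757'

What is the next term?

Rewriting the 17 symbols of 75757757577575757 one by one yields 75 757 75 757 75 75 757 75 757 75 75 757 75 757 75 757 75; concatenated:

75757757577575757757577575757757577575775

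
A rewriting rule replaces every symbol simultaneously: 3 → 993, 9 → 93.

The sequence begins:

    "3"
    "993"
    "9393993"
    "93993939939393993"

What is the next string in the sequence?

φ(93993939939393993) expands symbol-by-symbol to 93 993 93 93 993 93 993 93 93 993 93 993 93 993 93 93 993; joining the 17 pieces gives the next term.

93993939399393993939399393993939939393993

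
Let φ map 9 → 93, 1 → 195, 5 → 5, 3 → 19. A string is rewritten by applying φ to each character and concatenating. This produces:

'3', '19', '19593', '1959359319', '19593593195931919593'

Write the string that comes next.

Replace each of the 20 characters of 19593593195931919593 in place — 195 93 5 93 19 5 93 19 195 93 5 93 19 195 93 195 93 5 93 19 — and concatenate.

1959359319593191959359319195931959359319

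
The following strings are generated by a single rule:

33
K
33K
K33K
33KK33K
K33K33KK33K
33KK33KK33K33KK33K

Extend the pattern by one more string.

K33K33KK33K33KK33KK33K33KK33K

From term 3 onward, concatenate the second-to-last term with the last: 33·K = 33K, K·33K = K33K, …
Continuing: K33K33KK33K · 33KK33KK33K33KK33K gives term 8.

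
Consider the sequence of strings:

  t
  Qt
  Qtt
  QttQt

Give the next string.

From term 3 onward, concatenate the last term with the second-to-last: Qt·t = Qtt, Qtt·Qt = QttQt, …
So term 5 is QttQt·Qtt.

QttQtQtt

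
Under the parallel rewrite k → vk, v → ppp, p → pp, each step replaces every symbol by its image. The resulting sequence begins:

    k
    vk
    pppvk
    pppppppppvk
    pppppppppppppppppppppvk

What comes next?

Replace each of the 23 characters of pppppppppppppppppppppvk in place — pp pp pp pp pp pp pp pp pp pp pp pp pp pp pp pp pp pp pp pp pp ppp vk — and concatenate.

pppppppppppppppppppppppppppppppppppppppppppppvk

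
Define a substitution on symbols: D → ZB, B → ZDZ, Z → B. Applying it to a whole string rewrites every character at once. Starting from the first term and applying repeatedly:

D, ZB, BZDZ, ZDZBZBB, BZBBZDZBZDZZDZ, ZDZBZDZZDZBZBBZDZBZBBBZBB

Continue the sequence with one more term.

BZBBZDZBZBBBZBBZDZBZDZZDZBZBBZDZBZDZZDZZDZBZDZZDZ

Applying the rule to each of the 25 symbols of ZDZBZDZZDZBZBBZDZBZBBBZBB gives the pieces B ZB B ZDZ B ZB B B ZB B ZDZ B ZDZ ZDZ B ZB B ZDZ B ZDZ ZDZ ZDZ B ZDZ ZDZ, which concatenate to the answer.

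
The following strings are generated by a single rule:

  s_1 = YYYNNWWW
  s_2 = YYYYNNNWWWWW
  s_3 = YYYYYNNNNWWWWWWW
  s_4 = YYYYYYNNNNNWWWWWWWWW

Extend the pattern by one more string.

YYYYYYYNNNNNNWWWWWWWWWWW

Term n consists of n+1 Y's, followed by n N's, followed by 2n-1 W's, where the shown terms are n = 2, 3, 4, 5.
At n = 6 the blocks have lengths 7, 6, 11.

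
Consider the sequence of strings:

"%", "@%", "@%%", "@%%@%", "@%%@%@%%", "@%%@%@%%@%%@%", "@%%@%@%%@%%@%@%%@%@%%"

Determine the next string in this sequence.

This is a Fibonacci-style word recurrence s(k) = s(k−1)·s(k−2): e.g. @%·% = @%%.
The next term joins @%%@%@%%@%%@%@%%@%@%% and @%%@%@%%@%%@%.

@%%@%@%%@%%@%@%%@%@%%@%%@%@%%@%%@%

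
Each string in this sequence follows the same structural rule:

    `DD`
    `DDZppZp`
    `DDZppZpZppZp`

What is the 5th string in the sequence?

DDZppZpZppZpZppZpZppZp

The strings grow by a fixed suffix ZppZp each time.
From DDZppZpZppZp, 2 further steps: DDZppZpZppZp → DDZppZpZppZpZppZp → (answer).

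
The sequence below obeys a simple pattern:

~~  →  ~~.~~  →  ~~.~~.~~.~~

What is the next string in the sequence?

s(k+1) = s(k)·.·s(k) — each term doubles the last with '.' between the halves.
One more doubling of ~~.~~.~~.~~ gives the answer.

~~.~~.~~.~~.~~.~~.~~.~~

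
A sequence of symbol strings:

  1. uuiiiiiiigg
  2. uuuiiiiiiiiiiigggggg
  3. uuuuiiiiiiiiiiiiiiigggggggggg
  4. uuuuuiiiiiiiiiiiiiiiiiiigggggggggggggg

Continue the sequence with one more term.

uuuuuuiiiiiiiiiiiiiiiiiiiiiiigggggggggggggggggg

Each string has the form u^{n+1} i^{4n+3} g^{4n-2} (n = 1, 2, …).
At n = 5 the blocks have lengths 6, 23, 18.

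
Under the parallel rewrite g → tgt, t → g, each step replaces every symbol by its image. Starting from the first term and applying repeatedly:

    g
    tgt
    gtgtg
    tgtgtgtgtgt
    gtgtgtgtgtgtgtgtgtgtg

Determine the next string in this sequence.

φ(gtgtgtgtgtgtgtgtgtgtg) expands symbol-by-symbol to tgt g tgt g tgt g tgt g tgt g tgt g tgt g tgt g tgt g tgt g tgt; joining the 21 pieces gives the next term.

tgtgtgtgtgtgtgtgtgtgtgtgtgtgtgtgtgtgtgtgtgt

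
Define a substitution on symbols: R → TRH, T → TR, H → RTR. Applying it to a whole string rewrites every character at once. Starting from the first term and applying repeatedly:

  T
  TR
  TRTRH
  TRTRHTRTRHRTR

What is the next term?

Rewriting the 13 symbols of TRTRHTRTRHRTR one by one yields TR TRH TR TRH RTR TR TRH TR TRH RTR TRH TR TRH; concatenated:

TRTRHTRTRHRTRTRTRHTRTRHRTRTRHTRTRH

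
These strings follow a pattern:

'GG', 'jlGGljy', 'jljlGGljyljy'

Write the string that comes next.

Each term wraps the previous one in jl on the left and ljy on the right.
Applying this once more to jljlGGljyljy:

jljljlGGljyljyljy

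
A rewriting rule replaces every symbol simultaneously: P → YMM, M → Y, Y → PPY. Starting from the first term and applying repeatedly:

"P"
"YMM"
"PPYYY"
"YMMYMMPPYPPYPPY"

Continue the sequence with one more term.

PPYYYPPYYYYMMYMMPPYYMMYMMPPYYMMYMMPPY

Applying the rule to each of the 15 symbols of YMMYMMPPYPPYPPY gives the pieces PPY Y Y PPY Y Y YMM YMM PPY YMM YMM PPY YMM YMM PPY, which concatenate to the answer.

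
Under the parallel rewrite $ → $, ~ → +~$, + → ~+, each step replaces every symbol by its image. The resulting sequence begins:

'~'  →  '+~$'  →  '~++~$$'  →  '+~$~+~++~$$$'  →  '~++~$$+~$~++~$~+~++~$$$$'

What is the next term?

+~$~+~++~$$$~++~$$+~$~+~++~$$+~$~++~$~+~++~$$$$$

Applying the rule to each of the 24 symbols of ~++~$$+~$~++~$~+~++~$$$$ gives the pieces +~$ ~+ ~+ +~$ $ $ ~+ +~$ $ +~$ ~+ ~+ +~$ $ +~$ ~+ +~$ ~+ ~+ +~$ $ $ $ $, which concatenate to the answer.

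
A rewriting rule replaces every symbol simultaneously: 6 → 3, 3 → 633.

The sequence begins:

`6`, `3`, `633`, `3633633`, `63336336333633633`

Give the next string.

Applying the rule to each of the 17 symbols of 63336336333633633 gives the pieces 3 633 633 633 3 633 633 3 633 633 633 3 633 633 3 633 633, which concatenate to the answer.

36336336333633633363363363336336333633633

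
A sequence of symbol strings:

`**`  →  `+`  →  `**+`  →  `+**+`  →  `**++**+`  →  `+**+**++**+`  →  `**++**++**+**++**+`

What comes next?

From term 3 onward, concatenate the second-to-last term with the last: **·+ = **+, +·**+ = +**+, …
So term 8 is +**+**++**+·**++**++**+**++**+.

+**+**++**+**++**++**+**++**+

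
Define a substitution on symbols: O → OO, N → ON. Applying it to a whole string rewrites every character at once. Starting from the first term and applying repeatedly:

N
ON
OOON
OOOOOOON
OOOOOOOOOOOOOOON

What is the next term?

OOOOOOOOOOOOOOOOOOOOOOOOOOOOOOON

Applying the rule to each of the 16 symbols of OOOOOOOOOOOOOOON gives the pieces OO OO OO OO OO OO OO OO OO OO OO OO OO OO OO ON, which concatenate to the answer.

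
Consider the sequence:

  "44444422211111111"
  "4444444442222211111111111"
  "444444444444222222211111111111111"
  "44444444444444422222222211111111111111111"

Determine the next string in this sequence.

4444444444444444442222222222211111111111111111111

Term n consists of 3n 4's, followed by 2n-1 2's, followed by 3n+2 1's, where the shown terms are n = 2, 3, 4, 5.
For the next term, n = 6, so the run lengths are 18, 11, 20.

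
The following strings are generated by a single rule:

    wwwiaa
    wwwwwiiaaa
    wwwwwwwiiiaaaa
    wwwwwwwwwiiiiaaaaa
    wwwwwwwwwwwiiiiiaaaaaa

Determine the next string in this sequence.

wwwwwwwwwwwwwiiiiiiaaaaaaa

Term n consists of 2n+1 w's, followed by n i's, followed by n+1 a's (n = 1, 2, …).
Setting n = 6 gives 13, 6, 7 characters in each block.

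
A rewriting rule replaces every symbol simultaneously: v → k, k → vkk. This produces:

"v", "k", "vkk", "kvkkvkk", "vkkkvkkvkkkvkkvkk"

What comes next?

kvkkvkkvkkkvkkvkkkvkkvkkvkkkvkkvkkkvkkvkk

Replace each of the 17 characters of vkkkvkkvkkkvkkvkk in place — k vkk vkk vkk k vkk vkk k vkk vkk vkk k vkk vkk k vkk vkk — and concatenate.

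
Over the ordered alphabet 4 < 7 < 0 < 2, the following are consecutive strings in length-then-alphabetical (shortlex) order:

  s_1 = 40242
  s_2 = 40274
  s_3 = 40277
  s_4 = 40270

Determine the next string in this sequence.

40272

Treat 40270 as a base-4 numeral over the given alphabet and add one, carrying through any trailing 2's.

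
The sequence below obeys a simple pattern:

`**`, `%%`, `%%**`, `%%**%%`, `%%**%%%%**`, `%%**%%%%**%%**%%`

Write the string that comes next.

Each term (from the third on) is the previous term followed by the one before it: term 3 = %%·** = %%**.
The next term joins %%**%%%%**%%**%% and %%**%%%%**.

%%**%%%%**%%**%%%%**%%%%**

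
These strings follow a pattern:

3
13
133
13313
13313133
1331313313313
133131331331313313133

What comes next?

1331313313313133131331331313313313

Each term (from the third on) is the previous term followed by the one before it: term 3 = 13·3 = 133.
Continuing: 133131331331313313133 · 1331313313313 gives term 8.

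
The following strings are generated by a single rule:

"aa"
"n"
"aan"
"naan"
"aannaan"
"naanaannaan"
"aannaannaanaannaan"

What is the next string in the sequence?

naanaannaanaannaannaanaannaan

Each term (from the third on) is the two preceding terms concatenated in order: term 3 = aa·n = aan.
Continuing: naanaannaan · aannaannaanaannaan gives term 8.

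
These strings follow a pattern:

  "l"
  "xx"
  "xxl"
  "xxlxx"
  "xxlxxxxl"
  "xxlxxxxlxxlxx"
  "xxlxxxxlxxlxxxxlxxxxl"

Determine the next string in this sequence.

From term 3 onward, concatenate the last term with the second-to-last: xx·l = xxl, xxl·xx = xxlxx, …
So term 8 is xxlxxxxlxxlxxxxlxxxxl·xxlxxxxlxxlxx.

xxlxxxxlxxlxxxxlxxxxlxxlxxxxlxxlxx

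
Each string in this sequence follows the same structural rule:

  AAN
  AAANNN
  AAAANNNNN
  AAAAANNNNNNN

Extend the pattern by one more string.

Each string has the form A^{n+1} N^{2n-1} (n = 1, 2, …).
Setting n = 5 gives 6, 9 characters in each block.

AAAAAANNNNNNNNN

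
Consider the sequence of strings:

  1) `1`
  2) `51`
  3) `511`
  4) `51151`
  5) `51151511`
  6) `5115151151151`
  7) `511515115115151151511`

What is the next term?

5115151151151511515115115151151151

From term 3 onward, concatenate the last term with the second-to-last: 51·1 = 511, 511·51 = 51151, …
Continuing: 511515115115151151511 · 5115151151151 gives term 8.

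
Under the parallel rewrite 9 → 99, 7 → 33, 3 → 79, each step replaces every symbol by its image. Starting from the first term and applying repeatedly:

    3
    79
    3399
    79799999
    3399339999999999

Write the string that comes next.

Replace each of the 16 characters of 3399339999999999 in place — 79 79 99 99 79 79 99 99 99 99 99 99 99 99 99 99 — and concatenate.

79799999797999999999999999999999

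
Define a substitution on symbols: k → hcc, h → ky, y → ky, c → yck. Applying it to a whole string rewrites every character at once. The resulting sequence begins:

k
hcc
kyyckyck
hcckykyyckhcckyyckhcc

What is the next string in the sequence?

Replace each of the 21 characters of hcckykyyckhcckyyckhcc in place — ky yck yck hcc ky hcc ky ky yck hcc ky yck yck hcc ky ky yck hcc ky yck yck — and concatenate.

kyyckyckhcckyhcckykyyckhcckyyckyckhcckykyyckhcckyyckyck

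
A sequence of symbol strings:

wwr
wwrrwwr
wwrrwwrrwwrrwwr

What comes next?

Each string is two copies of the previous one joined by 'r'.
Doubling wwrrwwrrwwrrwwr with 'r' between the halves:

wwrrwwrrwwrrwwrrwwrrwwrrwwrrwwr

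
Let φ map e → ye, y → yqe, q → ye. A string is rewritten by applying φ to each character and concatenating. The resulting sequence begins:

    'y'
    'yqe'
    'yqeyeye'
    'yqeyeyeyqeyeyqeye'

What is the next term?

φ(yqeyeyeyqeyeyqeye) expands symbol-by-symbol to yqe ye ye yqe ye yqe ye yqe ye ye yqe ye yqe ye ye yqe ye; joining the 17 pieces gives the next term.

yqeyeyeyqeyeyqeyeyqeyeyeyqeyeyqeyeyeyqeye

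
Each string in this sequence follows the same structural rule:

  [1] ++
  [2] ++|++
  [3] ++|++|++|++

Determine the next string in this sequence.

s(k+1) = s(k)·|·s(k) — each term doubles the last with '|' between the halves.
One more doubling of ++|++|++|++ gives the answer.

++|++|++|++|++|++|++|++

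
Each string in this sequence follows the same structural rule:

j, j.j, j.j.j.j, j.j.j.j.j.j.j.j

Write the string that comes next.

j.j.j.j.j.j.j.j.j.j.j.j.j.j.j.j

Each string is two copies of the previous one joined by '.'.
One more doubling of j.j.j.j.j.j.j.j gives the answer.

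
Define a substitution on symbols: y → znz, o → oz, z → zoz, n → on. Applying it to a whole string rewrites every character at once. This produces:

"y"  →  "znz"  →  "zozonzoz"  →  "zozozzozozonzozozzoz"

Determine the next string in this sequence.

zozozzozozzozzozozzozozzozozonzozozzozozzozzozozzoz

Replace each of the 20 characters of zozozzozozonzozozzoz in place — zoz oz zoz oz zoz zoz oz zoz oz zoz oz on zoz oz zoz oz zoz zoz oz zoz — and concatenate.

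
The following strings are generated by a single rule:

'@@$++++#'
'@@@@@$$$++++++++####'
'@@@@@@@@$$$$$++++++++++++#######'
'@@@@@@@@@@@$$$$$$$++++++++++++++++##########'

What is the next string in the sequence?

Each string has the form @^{3n-1} $^{2n-1} +^{4n} #^{3n-2} (n = 1, 2, …).
Setting n = 5 gives 14, 9, 20, 13 characters in each block.

@@@@@@@@@@@@@@$$$$$$$$$++++++++++++++++++++#############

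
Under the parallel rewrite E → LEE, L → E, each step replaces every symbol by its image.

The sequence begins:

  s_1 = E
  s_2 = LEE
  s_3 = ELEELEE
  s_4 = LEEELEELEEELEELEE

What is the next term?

ELEELEELEEELEELEEELEELEELEEELEELEEELEELEE

φ(LEEELEELEEELEELEE) expands symbol-by-symbol to E LEE LEE LEE E LEE LEE E LEE LEE LEE E LEE LEE E LEE LEE; joining the 17 pieces gives the next term.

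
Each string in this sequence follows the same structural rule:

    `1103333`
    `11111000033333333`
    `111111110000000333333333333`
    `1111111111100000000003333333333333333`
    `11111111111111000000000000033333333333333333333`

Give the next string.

111111111111111110000000000000000333333333333333333333333

Each string has the form 1^{3n-1} 0^{3n-2} 3^{4n} (n = 1, 2, …).
Setting n = 6 gives 17, 16, 24 characters in each block.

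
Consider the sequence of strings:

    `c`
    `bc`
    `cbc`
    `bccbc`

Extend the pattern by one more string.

cbcbccbc

From term 3 onward, concatenate the second-to-last term with the last: c·bc = cbc, bc·cbc = bccbc, …
Continuing: cbc · bccbc gives term 5.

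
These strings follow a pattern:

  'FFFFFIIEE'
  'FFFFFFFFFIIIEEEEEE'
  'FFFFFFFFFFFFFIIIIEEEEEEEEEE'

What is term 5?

FFFFFFFFFFFFFFFFFFFFFIIIIIIEEEEEEEEEEEEEEEEEE

Reading off run lengths: F runs 5, 9, 13; I runs 2, 3, 4; E runs 2, 6, 10 — each is linear in n (n = 1, 2, …).
For term 5, n = 5, so the run lengths are 21, 6, 18.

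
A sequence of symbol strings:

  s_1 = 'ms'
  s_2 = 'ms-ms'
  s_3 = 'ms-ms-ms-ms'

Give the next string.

s(k+1) = s(k)·-·s(k) — each term doubles the last with '-' between the halves.
Doubling ms-ms-ms-ms with '-' between the halves:

ms-ms-ms-ms-ms-ms-ms-ms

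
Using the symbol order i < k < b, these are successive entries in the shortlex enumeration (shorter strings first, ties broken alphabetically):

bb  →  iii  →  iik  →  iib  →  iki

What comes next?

Find the rightmost character of iki below b, bump it to the next letter, and reset everything to its right to i.

ikk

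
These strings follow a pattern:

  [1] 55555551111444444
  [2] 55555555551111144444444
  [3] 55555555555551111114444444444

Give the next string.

Each string has the form 5^{3n+1} 1^{n+2} 4^{2n+2}, where the shown terms are n = 2, 3, 4.
Setting n = 5 gives 16, 7, 12 characters in each block.

55555555555555551111111444444444444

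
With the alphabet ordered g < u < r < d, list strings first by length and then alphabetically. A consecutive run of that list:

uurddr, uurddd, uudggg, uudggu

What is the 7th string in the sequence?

uudgug

Stepping forward 3 times from uudggu: uudggu → uudggr → uudggd, then the target.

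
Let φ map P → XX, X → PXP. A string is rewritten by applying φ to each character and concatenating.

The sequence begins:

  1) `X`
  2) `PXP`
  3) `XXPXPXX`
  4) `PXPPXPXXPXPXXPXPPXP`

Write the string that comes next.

XXPXPXXXXPXPXXPXPPXPXXPXPXXPXPPXPXXPXPXXXXPXPXX

φ(PXPPXPXXPXPXXPXPPXP) expands symbol-by-symbol to XX PXP XX XX PXP XX PXP PXP XX PXP XX PXP PXP XX PXP XX XX PXP XX; joining the 19 pieces gives the next term.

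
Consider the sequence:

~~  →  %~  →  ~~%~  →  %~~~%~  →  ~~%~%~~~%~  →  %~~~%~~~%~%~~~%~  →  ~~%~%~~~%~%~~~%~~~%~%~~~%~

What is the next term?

From term 3 onward, concatenate the second-to-last term with the last: ~~·%~ = ~~%~, %~·~~%~ = %~~~%~, …
The next term joins %~~~%~~~%~%~~~%~ and ~~%~%~~~%~%~~~%~~~%~%~~~%~.

%~~~%~~~%~%~~~%~~~%~%~~~%~%~~~%~~~%~%~~~%~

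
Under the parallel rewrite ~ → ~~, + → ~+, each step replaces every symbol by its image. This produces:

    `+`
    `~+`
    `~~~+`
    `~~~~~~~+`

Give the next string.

Apply φ to ~~~~~~~+ symbol by symbol: ~→~~, ~→~~, ~→~~, ~→~~, ~→~~, ~→~~, ~→~~, +→~+; joined: ~~ ~~ ~~ ~~ ~~ ~~ ~~ ~+.

~~~~~~~~~~~~~~~+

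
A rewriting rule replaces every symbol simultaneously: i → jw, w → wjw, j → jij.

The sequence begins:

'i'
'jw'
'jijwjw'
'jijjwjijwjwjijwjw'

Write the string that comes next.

Replace each of the 17 characters of jijjwjijwjwjijwjw in place — jij jw jij jij wjw jij jw jij wjw jij wjw jij jw jij wjw jij wjw — and concatenate.

jijjwjijjijwjwjijjwjijwjwjijwjwjijjwjijwjwjijwjw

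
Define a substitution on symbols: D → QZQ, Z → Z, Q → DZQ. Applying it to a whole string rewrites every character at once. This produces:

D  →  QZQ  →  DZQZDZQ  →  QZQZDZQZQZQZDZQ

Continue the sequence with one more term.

Rewriting the 15 symbols of QZQZDZQZQZQZDZQ one by one yields DZQ Z DZQ Z QZQ Z DZQ Z DZQ Z DZQ Z QZQ Z DZQ; concatenated:

DZQZDZQZQZQZDZQZDZQZDZQZQZQZDZQ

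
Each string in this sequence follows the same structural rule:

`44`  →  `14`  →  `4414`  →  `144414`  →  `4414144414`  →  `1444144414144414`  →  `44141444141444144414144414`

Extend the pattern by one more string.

From term 3 onward, concatenate the second-to-last term with the last: 44·14 = 4414, 14·4414 = 144414, …
So term 8 is 1444144414144414·44141444141444144414144414.

144414441414441444141444141444144414144414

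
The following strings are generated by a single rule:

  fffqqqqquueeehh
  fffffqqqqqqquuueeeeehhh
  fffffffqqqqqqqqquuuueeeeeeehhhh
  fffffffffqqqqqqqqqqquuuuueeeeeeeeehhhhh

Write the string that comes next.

The n-th term is 2n+1 f's then 2n+3 q's then n+1 u's then 2n+1 e's then n+1 h's (n = 1, 2, …).
For the next term, n = 5, so the run lengths are 11, 13, 6, 11, 6.

fffffffffffqqqqqqqqqqqqquuuuuueeeeeeeeeeehhhhhh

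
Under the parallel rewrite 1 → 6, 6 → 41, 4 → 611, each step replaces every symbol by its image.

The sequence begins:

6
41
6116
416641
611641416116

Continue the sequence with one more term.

41664161166116416641

Expanding 611641416116: 6→41, 1→6, 1→6, 6→41, 4→611, 1→6, 4→611, 1→6, 6→41, 1→6, 1→6, 6→41. Concatenated: 41 6 6 41 611 6 611 6 41 6 6 41.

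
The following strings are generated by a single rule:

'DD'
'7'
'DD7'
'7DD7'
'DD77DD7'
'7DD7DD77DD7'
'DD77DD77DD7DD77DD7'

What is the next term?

7DD7DD77DD7DD77DD77DD7DD77DD7

Each term (from the third on) is the two preceding terms concatenated in order: term 3 = DD·7 = DD7.
So term 8 is 7DD7DD77DD7·DD77DD77DD7DD77DD7.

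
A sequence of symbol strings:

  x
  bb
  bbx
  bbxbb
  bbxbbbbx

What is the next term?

bbxbbbbxbbxbb

From term 3 onward, concatenate the last term with the second-to-last: bb·x = bbx, bbx·bb = bbxbb, …
Continuing: bbxbbbbx · bbxbb gives term 6.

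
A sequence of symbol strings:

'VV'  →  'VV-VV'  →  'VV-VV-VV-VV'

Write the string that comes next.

Each string is two copies of the previous one joined by '-'.
So the next term is two copies of VV-VV-VV-VV with '-' between the halves.

VV-VV-VV-VV-VV-VV-VV-VV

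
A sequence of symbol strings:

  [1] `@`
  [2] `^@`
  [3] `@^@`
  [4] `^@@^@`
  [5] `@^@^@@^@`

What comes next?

^@@^@@^@^@@^@

This is a Fibonacci-style word recurrence s(k) = s(k−2)·s(k−1): e.g. @·^@ = @^@.
So term 6 is ^@@^@·@^@^@@^@.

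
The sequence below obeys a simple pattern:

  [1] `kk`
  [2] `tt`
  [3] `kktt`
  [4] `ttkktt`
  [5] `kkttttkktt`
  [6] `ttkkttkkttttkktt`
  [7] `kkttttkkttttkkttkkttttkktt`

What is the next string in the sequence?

ttkkttkkttttkkttkkttttkkttttkkttkkttttkktt

From term 3 onward, concatenate the second-to-last term with the last: kk·tt = kktt, tt·kktt = ttkktt, …
The next term joins ttkkttkkttttkktt and kkttttkkttttkkttkkttttkktt.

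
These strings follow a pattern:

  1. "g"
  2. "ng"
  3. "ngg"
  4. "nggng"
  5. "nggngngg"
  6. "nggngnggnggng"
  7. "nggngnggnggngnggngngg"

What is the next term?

From term 3 onward, concatenate the last term with the second-to-last: ng·g = ngg, ngg·ng = nggng, …
So term 8 is nggngnggnggngnggngngg·nggngnggnggng.

nggngnggnggngnggngnggnggngnggnggng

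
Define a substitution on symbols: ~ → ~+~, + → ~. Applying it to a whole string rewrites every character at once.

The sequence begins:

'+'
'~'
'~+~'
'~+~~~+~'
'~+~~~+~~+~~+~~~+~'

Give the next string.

Rewriting the 17 symbols of ~+~~~+~~+~~+~~~+~ one by one yields ~+~ ~ ~+~ ~+~ ~+~ ~ ~+~ ~+~ ~ ~+~ ~+~ ~ ~+~ ~+~ ~+~ ~ ~+~; concatenated:

~+~~~+~~+~~+~~~+~~+~~~+~~+~~~+~~+~~+~~~+~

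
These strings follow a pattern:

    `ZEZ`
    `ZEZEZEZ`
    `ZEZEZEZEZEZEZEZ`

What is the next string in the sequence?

Each string is two copies of the previous one joined by 'E'.
Doubling ZEZEZEZEZEZEZEZ with 'E' between the halves:

ZEZEZEZEZEZEZEZEZEZEZEZEZEZEZEZ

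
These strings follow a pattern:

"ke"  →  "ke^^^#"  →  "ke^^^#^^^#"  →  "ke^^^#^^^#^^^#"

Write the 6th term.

ke^^^#^^^#^^^#^^^#^^^#

Every step adds ^^^# to the end: s(k+1) = s(k)·^^^#.
From ke^^^#^^^#^^^#, 2 further steps: ke^^^#^^^#^^^# → ke^^^#^^^#^^^#^^^# → (answer).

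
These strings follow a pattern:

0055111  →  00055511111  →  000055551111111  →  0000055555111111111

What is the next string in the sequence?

Each string has the form 0^{n+1} 5^{n+1} 1^{2n+1} (n = 1, 2, …).
Setting n = 5 gives 6, 6, 11 characters in each block.

00000055555511111111111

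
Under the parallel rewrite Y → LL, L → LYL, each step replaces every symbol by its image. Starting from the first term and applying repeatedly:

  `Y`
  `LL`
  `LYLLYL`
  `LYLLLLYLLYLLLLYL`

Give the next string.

Replace each of the 16 characters of LYLLLLYLLYLLLLYL in place — LYL LL LYL LYL LYL LYL LL LYL LYL LL LYL LYL LYL LYL LL LYL — and concatenate.

LYLLLLYLLYLLYLLYLLLLYLLYLLLLYLLYLLYLLYLLLLYL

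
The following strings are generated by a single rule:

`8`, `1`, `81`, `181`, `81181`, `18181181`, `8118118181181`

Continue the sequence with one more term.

From term 3 onward, concatenate the second-to-last term with the last: 8·1 = 81, 1·81 = 181, …
So term 8 is 18181181·8118118181181.

181811818118118181181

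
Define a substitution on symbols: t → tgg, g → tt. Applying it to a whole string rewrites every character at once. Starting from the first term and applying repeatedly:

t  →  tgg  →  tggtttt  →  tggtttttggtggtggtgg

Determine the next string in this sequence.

Rewriting the 19 symbols of tggtttttggtggtggtgg one by one yields tgg tt tt tgg tgg tgg tgg tgg tt tt tgg tt tt tgg tt tt tgg tt tt; concatenated:

tggtttttggtggtggtggtggtttttggtttttggtttttggtttt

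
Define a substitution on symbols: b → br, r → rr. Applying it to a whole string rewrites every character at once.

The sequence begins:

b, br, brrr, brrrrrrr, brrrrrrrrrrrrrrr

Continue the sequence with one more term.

Replace each of the 16 characters of brrrrrrrrrrrrrrr in place — br rr rr rr rr rr rr rr rr rr rr rr rr rr rr rr — and concatenate.

brrrrrrrrrrrrrrrrrrrrrrrrrrrrrrr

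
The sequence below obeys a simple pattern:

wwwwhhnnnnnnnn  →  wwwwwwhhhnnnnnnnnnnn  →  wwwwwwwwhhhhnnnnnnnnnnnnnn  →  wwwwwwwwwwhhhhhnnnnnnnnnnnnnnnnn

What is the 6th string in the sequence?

wwwwwwwwwwwwwwhhhhhhhnnnnnnnnnnnnnnnnnnnnnnn

Term n consists of 2n w's, followed by n h's, followed by 3n+2 n's, where the shown terms are n = 2, 3, 4, 5.
For term 6, n = 7, so the run lengths are 14, 7, 23.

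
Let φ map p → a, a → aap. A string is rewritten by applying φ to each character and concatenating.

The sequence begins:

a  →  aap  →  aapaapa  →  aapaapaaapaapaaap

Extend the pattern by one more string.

φ(aapaapaaapaapaaap) expands symbol-by-symbol to aap aap a aap aap a aap aap aap a aap aap a aap aap aap a; joining the 17 pieces gives the next term.

aapaapaaapaapaaapaapaapaaapaapaaapaapaapa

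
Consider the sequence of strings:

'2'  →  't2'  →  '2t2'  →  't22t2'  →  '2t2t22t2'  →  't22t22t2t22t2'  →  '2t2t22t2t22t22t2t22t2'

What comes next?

t22t22t2t22t22t2t22t2t22t22t2t22t2

This is a Fibonacci-style word recurrence s(k) = s(k−2)·s(k−1): e.g. 2·t2 = 2t2.
So term 8 is t22t22t2t22t2·2t2t22t2t22t22t2t22t2.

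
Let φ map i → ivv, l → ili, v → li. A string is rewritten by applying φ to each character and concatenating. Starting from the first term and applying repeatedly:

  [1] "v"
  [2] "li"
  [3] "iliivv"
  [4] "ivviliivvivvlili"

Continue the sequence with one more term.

ivvliliivviliivvivvliliivvliliiliivviliivv

Applying the rule to each of the 16 symbols of ivviliivvivvlili gives the pieces ivv li li ivv ili ivv ivv li li ivv li li ili ivv ili ivv, which concatenate to the answer.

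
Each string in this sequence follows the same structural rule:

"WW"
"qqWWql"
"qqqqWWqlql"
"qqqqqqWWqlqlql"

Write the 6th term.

qqqqqqqqqqWWqlqlqlqlql

Each term wraps the previous one in qq on the left and ql on the right.
From qqqqqqWWqlqlql, 2 further steps: qqqqqqWWqlqlql → qqqqqqqqWWqlqlqlql → (answer).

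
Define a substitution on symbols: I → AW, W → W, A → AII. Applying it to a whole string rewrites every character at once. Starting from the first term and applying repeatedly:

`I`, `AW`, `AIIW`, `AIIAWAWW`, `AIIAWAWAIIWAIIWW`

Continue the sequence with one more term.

AIIAWAWAIIWAIIWAIIAWAWWAIIAWAWWW

φ(AIIAWAWAIIWAIIWW) expands symbol-by-symbol to AII AW AW AII W AII W AII AW AW W AII AW AW W W; joining the 16 pieces gives the next term.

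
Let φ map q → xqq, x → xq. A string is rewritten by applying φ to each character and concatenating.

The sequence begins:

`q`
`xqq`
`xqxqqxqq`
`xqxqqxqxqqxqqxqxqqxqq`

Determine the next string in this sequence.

φ(xqxqqxqxqqxqqxqxqqxqq) expands symbol-by-symbol to xq xqq xq xqq xqq xq xqq xq xqq xqq xq xqq xqq xq xqq xq xqq xqq xq xqq xqq; joining the 21 pieces gives the next term.

xqxqqxqxqqxqqxqxqqxqxqqxqqxqxqqxqqxqxqqxqxqqxqqxqxqqxqq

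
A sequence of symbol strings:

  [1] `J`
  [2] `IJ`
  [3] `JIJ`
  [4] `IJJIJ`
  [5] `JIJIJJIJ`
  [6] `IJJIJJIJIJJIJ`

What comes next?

JIJIJJIJIJJIJJIJIJJIJ

Each term (from the third on) is the two preceding terms concatenated in order: term 3 = J·IJ = JIJ.
So term 7 is JIJIJJIJ·IJJIJJIJIJJIJ.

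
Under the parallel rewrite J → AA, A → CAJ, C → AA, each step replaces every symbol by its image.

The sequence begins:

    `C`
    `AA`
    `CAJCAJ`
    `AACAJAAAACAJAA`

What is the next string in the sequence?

Replace each of the 14 characters of AACAJAAAACAJAA in place — CAJ CAJ AA CAJ AA CAJ CAJ CAJ CAJ AA CAJ AA CAJ CAJ — and concatenate.

CAJCAJAACAJAACAJCAJCAJCAJAACAJAACAJCAJ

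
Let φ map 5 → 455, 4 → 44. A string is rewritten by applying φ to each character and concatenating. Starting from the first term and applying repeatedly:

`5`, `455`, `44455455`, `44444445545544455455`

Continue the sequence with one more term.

444444444444444554554445545544444445545544455455

φ(44444445545544455455) expands symbol-by-symbol to 44 44 44 44 44 44 44 455 455 44 455 455 44 44 44 455 455 44 455 455; joining the 20 pieces gives the next term.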